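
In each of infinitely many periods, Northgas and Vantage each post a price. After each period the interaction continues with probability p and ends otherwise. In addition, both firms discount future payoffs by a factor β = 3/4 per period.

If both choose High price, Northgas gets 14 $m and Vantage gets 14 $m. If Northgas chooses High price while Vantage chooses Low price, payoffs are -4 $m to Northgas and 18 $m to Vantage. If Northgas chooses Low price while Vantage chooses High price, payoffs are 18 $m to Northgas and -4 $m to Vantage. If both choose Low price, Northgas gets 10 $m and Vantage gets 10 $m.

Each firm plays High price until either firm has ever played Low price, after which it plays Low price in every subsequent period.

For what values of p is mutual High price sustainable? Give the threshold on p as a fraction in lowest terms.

2/3

Expected continuation weight on next period's payoff is β·p = 3/4·p, which plays the role of the discount factor.
Cooperation requires 3/4·p ≥ (18−14)/(18−10) = 1/2, hence p ≥ 2/3.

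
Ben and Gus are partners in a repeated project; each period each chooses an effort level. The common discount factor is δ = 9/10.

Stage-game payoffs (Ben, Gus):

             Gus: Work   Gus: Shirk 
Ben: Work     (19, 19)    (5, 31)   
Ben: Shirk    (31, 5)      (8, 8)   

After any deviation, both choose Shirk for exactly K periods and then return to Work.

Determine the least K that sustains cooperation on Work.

No profitable deviation requires (19−8)(δ+…+δ^K) ≥ 31−19, i.e. δ+…+δ^K ≥ 12/11 ≈ 1.0909.
With δ = 9/10, the partial sums are K=1: 0.9000, K=2: 1.7100.
K = 2 is the first length at which the sum reaches 1.0909.

2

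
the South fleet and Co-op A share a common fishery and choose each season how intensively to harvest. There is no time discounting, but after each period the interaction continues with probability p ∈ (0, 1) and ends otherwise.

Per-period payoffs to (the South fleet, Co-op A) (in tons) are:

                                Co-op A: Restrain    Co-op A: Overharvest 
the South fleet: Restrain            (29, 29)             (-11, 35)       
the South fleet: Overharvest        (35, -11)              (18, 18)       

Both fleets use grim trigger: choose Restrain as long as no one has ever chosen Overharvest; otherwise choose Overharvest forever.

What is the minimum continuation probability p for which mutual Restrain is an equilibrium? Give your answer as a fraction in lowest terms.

6/17

Expected cooperation value is 29 + p·29 + p²·29 + … = 29/(1−p); deviation gives 35 + p·18/(1−p).
29 ≥ 35(1−p) + 18p ⇒ 17p ≥ 6 ⇒ p ≥ 6/17.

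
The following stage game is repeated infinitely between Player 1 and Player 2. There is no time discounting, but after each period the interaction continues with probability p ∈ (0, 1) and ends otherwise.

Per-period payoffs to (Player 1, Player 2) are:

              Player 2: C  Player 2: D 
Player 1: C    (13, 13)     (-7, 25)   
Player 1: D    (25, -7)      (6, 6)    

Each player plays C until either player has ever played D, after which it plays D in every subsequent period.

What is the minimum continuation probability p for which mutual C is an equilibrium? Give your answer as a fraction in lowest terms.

Expected cooperation value is 13 + p·13 + p²·13 + … = 13/(1−p); deviation gives 25 + p·6/(1−p).
13 ≥ 25(1−p) + 6p ⇒ 19p ≥ 12 ⇒ p ≥ 12/19.

12/19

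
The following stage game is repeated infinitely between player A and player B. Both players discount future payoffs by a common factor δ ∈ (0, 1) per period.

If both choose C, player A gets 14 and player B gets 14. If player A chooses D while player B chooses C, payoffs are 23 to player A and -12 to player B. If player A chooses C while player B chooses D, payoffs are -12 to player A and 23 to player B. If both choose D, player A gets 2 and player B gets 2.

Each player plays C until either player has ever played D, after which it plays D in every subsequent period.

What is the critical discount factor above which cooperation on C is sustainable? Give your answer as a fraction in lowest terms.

Under grim trigger the critical discount factor is (T−C)/(T−P) with T = 23, C = 14, P = 2.
δ* = (23−14)/(23−2) = 9/21 = 3/7.

3/7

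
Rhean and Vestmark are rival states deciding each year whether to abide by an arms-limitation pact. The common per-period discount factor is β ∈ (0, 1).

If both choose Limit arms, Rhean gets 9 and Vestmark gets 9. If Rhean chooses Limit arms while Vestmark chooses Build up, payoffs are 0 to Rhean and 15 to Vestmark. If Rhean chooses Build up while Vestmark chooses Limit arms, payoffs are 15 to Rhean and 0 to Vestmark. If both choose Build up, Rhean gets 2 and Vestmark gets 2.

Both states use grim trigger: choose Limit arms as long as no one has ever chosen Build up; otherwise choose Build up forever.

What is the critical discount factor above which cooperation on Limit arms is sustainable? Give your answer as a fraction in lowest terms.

6/13

Cooperation forever yields 9 each period: 9/(1−β).
Deviating yields 15 once, then 2 forever: 15 + 2β/(1−β).
No profitable deviation requires 9/(1−β) ≥ 15 + 2β/(1−β).
Multiplying by (1−β): 9 ≥ 15(1−β) + 2β = 15 − 13β.
So 13β ≥ 6, i.e. β ≥ 6/13.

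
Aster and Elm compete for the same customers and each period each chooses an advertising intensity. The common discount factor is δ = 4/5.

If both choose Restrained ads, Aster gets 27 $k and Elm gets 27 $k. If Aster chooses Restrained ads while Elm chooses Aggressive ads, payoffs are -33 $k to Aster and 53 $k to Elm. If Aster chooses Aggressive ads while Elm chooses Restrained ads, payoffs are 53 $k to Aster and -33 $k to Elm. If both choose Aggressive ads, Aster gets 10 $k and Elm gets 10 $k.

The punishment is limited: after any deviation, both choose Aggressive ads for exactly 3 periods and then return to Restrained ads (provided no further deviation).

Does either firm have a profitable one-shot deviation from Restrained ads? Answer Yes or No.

No

IC: δ+…+δ^3 ≥ (53−27)/(27−10) = 26/17.
At δ = 4/5: partial sum = 1.9520 ≥ 1.5294. Cooperation sustainable.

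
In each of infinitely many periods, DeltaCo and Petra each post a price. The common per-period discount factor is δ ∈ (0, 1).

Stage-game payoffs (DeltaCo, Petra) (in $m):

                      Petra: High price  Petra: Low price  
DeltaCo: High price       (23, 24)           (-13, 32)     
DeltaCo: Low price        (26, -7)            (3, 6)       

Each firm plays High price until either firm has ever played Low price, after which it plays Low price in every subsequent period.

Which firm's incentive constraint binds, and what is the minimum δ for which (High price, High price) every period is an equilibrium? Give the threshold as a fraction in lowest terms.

Petra; δ ≥ 4/13

DeltaCo's threshold: (26−23)/(26−3) = 3/23.
Petra's threshold: (32−24)/(32−6) = 4/13.
3/23 < 4/13, so Petra binds and δ* = 4/13.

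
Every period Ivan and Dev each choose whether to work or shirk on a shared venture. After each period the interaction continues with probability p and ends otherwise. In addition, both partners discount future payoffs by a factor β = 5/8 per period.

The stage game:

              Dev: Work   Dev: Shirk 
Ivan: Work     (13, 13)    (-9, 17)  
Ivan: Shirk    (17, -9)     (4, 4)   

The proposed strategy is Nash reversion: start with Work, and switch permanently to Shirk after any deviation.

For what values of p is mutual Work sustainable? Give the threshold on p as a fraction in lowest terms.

32/65

Expected continuation weight on next period's payoff is β·p = 5/8·p, which plays the role of the discount factor.
Cooperation requires 5/8·p ≥ (17−13)/(17−4) = 4/13, hence p ≥ 32/65.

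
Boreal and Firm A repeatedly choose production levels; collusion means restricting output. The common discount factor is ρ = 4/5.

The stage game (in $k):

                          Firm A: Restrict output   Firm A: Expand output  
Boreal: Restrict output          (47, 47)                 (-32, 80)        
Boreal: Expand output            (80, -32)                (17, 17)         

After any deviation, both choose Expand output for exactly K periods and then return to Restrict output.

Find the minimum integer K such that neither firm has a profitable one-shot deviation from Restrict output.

No profitable deviation requires (47−17)(ρ+…+ρ^K) ≥ 80−47, i.e. ρ+…+ρ^K ≥ 11/10 ≈ 1.1000.
With ρ = 4/5, the partial sums are K=1: 0.8000, K=2: 1.4400.
K = 2 is the first length at which the sum reaches 1.1000.

2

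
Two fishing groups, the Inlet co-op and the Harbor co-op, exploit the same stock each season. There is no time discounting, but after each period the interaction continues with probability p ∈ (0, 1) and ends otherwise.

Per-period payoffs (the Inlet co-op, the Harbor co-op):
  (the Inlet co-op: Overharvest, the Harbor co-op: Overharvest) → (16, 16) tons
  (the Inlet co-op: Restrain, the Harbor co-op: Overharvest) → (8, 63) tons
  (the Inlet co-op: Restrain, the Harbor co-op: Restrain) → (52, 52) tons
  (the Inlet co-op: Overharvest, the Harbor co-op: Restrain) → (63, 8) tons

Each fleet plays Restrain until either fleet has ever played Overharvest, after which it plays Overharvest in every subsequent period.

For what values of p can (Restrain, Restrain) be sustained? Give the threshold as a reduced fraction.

11/47

With no time discounting, the continuation probability p plays the role of the discount factor.
Grim-trigger IC: 52/(1−p) ≥ 63 + 16p/(1−p) ⇒ p ≥ (63−52)/(63−16) = 11/47.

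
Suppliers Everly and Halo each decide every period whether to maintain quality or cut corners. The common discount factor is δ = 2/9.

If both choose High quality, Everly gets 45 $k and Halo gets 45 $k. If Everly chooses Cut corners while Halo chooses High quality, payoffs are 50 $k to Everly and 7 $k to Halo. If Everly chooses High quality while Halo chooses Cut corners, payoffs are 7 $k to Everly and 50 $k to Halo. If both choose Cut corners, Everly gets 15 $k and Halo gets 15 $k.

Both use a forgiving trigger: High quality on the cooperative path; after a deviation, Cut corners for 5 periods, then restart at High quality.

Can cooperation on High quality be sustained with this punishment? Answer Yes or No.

Yes

Comparing payoff streams over the 6 periods until play realigns: cooperate → 45(1+δ+…+δ^5); deviate → 50 + 15(δ+…+δ^5).
Cooperation is sustained iff (45−15)(δ+…+δ^5) ≥ 50−45.
δ+…+δ^5 = 2/9·(1−(2/9)^5)/(1−2/9) = 0.2856, and (50−45)/(45−15) = 0.1667.
0.2856 ≥ 0.1667, so cooperation is sustainable.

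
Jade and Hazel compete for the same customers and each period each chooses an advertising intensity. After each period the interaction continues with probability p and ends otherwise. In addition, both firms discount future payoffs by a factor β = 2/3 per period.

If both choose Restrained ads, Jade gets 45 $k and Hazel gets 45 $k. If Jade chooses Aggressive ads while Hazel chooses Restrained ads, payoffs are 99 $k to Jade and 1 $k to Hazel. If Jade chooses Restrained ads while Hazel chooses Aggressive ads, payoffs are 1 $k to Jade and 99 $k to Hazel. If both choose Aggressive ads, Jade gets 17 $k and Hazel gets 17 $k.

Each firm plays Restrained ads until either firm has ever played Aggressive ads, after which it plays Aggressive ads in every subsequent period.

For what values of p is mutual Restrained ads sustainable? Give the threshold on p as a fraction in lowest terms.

Expected continuation weight on next period's payoff is β·p = 2/3·p, which plays the role of the discount factor.
Cooperation requires 2/3·p ≥ (99−45)/(99−17) = 27/41, hence p ≥ 81/82.

81/82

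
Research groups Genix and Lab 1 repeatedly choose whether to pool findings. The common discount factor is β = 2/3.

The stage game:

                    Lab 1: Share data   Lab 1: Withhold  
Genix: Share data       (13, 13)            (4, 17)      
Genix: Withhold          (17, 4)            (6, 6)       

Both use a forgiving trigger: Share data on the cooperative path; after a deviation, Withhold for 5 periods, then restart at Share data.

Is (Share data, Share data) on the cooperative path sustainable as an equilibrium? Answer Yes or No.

Yes

Comparing payoff streams over the 6 periods until play realigns: cooperate → 13(1+β+…+β^5); deviate → 17 + 6(β+…+β^5).
Cooperation is sustained iff (13−6)(β+…+β^5) ≥ 17−13.
β+…+β^5 = 2/3·(1−(2/3)^5)/(1−2/3) = 1.7366, and (17−13)/(13−6) = 0.5714.
1.7366 ≥ 0.5714, so cooperation is sustainable.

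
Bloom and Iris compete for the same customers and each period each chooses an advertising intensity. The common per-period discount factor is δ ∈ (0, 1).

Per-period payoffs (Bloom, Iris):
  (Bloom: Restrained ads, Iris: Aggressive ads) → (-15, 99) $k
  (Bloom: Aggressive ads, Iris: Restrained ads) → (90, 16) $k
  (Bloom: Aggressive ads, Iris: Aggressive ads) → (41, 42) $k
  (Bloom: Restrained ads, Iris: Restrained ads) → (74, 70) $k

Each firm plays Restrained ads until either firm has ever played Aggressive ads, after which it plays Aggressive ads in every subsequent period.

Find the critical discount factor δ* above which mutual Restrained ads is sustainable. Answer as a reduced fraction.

Bloom's threshold: (90−74)/(90−41) = 16/49.
Iris's threshold: (99−70)/(99−42) = 29/57.
16/49 < 29/57, so Iris binds and δ* = 29/57.

29/57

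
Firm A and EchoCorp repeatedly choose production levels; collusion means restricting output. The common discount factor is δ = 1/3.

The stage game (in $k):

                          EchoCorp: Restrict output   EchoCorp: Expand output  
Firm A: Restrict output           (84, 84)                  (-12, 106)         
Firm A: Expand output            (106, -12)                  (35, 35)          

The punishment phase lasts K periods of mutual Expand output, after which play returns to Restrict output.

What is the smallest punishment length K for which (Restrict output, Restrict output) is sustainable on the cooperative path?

3

Need Σ_{k=1}^{K} δ^k ≥ (106−84)/(84−35) = 0.4490 at δ = 1/3.
At K = 2 the sum is 0.4444 < 0.4490; at K = 3 it is 0.4815 ≥ 0.4490.
So the minimum punishment length is K = 3.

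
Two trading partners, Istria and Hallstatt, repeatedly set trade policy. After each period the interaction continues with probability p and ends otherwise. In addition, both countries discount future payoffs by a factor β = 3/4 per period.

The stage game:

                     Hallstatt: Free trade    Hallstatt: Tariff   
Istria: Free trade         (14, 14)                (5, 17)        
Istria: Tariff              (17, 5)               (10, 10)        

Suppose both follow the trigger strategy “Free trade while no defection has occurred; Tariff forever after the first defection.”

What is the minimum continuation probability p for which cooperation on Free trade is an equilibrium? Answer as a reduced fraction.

With continuation probability p and discount β, the effective per-period discount factor is βp.
Grim-trigger IC: βp ≥ (17−14)/(17−10) = 3/7.
So p ≥ (3/7)/(3/4) = 4/7.

4/7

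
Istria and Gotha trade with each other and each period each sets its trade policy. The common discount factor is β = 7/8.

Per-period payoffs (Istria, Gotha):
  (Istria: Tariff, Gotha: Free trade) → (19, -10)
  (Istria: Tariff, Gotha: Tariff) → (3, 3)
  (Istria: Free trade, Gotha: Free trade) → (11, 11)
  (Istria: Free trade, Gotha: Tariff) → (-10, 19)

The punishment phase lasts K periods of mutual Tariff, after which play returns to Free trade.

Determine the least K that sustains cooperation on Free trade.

IC: β(1−β^K)/(1−β) ≥ (19−11)/(11−3) = 1.
With β = 7/8: need 1 − β^K ≥ 1·(1−7/8)/(7/8), i.e. β^K ≤ 0.8571.
Since (7/8)^1 = 0.8750 and (7/8)^2 = 0.7656, the smallest such K is 2.

2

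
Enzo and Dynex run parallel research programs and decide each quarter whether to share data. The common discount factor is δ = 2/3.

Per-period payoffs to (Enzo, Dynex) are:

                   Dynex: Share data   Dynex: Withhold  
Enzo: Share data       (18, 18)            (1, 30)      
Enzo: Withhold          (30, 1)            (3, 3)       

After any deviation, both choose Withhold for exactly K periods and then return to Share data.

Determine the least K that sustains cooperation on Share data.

IC: δ(1−δ^K)/(1−δ) ≥ (30−18)/(18−3) = 4/5.
With δ = 2/3: need 1 − δ^K ≥ 4/5·(1−2/3)/(2/3), i.e. δ^K ≤ 0.6000.
Since (2/3)^1 = 0.6667 and (2/3)^2 = 0.4444, the smallest such K is 2.

2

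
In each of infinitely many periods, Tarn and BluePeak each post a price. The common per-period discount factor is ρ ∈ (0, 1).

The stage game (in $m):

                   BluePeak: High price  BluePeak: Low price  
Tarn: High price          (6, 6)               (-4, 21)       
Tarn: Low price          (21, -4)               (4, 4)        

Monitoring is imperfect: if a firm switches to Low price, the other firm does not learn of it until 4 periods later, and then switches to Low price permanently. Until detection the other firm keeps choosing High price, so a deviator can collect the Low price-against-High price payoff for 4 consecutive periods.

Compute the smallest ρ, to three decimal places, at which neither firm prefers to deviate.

A deviator earns 21 for 4 periods, then 4 forever; cooperating earns 6 forever. Multiplying the IC by (1−ρ):
6 ≥ 21(1−ρ^4) + 4ρ^4, so 17·ρ^4 ≥ 15 and ρ^4 ≥ 15/17.
ρ ≥ (15/17)^(1/4) ≈ 0.969.

0.969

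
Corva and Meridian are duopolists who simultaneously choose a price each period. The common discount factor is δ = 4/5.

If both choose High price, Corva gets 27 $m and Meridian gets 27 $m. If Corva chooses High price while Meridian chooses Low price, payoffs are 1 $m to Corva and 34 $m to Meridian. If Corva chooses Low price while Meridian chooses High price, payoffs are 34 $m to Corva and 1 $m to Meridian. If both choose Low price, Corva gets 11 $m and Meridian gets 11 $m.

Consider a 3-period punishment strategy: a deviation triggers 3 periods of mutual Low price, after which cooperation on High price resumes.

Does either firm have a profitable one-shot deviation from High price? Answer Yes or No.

IC: δ+…+δ^3 ≥ (34−27)/(27−11) = 7/16.
At δ = 4/5: partial sum = 1.9520 ≥ 0.4375. Cooperation sustainable.

No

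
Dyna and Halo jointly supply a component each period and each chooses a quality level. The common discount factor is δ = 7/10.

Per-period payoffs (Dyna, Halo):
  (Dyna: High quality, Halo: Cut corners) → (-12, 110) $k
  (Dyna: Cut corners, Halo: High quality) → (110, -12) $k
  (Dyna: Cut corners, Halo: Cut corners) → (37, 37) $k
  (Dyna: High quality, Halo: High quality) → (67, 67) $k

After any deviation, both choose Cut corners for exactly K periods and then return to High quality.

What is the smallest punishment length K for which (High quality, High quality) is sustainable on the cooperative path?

IC: δ(1−δ^K)/(1−δ) ≥ (110−67)/(67−37) = 43/30.
With δ = 7/10: need 1 − δ^K ≥ 43/30·(1−7/10)/(7/10), i.e. δ^K ≤ 0.3857.
Since (7/10)^2 = 0.4900 and (7/10)^3 = 0.3430, the smallest such K is 3.

3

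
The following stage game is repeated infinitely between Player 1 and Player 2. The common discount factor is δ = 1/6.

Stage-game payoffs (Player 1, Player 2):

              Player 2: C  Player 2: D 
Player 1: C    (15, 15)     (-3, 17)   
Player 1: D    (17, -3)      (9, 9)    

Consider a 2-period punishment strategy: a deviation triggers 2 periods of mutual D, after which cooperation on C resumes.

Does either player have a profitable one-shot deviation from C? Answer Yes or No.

Yes

A one-shot deviation gives 17 now, then 9 for 2 periods, then back to 15.
Gain from deviating: (17−15) today; loss: (15−9) in each of the next 2 periods.
No-deviation condition: (15−9)(δ+…+δ^2) ≥ 17−15, i.e. δ+…+δ^2 ≥ 1/3.
At δ = 1/6: δ+…+δ^2 = 0.1944 < 0.3333.
So cooperation is not sustainable.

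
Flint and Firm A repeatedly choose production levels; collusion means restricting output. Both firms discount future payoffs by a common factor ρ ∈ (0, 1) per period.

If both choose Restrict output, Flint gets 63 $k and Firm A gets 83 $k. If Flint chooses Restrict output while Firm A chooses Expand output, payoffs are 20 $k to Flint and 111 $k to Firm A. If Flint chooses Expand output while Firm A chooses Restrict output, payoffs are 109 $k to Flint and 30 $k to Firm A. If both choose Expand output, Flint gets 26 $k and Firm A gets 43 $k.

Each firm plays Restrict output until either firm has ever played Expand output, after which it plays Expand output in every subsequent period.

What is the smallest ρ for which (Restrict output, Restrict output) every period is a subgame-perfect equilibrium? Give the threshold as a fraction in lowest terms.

46/83

Flint: cooperation gives 63 each period; deviation gives 109 once then 26 forever.
  63/(1−ρ) ≥ 109 + 26ρ/(1−ρ) ⇒ ρ ≥ 46/83.
Firm A: cooperation gives 83 each period; deviation gives 111 once then 43 forever.
  ρ ≥ 28/68 = 7/17.
Both must hold, so the binding constraint is Flint's: ρ ≥ 46/83.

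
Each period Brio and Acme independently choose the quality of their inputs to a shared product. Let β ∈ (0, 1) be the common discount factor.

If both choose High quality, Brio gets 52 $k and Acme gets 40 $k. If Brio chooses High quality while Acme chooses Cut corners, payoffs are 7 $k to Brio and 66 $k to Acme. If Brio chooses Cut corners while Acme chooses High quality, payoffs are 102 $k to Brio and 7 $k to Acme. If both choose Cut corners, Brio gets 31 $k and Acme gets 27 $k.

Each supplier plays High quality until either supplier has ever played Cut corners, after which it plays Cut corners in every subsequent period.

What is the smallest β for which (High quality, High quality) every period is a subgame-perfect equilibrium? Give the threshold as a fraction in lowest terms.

Brio's threshold: (102−52)/(102−31) = 50/71.
Acme's threshold: (66−40)/(66−27) = 2/3.
50/71 > 2/3, so Brio binds and β* = 50/71.

50/71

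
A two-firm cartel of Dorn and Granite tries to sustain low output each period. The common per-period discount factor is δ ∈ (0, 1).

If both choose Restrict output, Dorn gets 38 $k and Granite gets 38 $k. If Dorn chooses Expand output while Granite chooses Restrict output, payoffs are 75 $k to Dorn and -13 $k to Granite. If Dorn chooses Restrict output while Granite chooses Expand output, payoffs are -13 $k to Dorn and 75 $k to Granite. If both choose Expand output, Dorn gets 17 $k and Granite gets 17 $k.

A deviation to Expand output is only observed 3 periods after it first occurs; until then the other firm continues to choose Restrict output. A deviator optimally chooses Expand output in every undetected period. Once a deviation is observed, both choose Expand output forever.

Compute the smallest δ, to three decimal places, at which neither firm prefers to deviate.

0.861

Deviating for the 3 undetected periods gains 75−38 = 37 per period over cooperation, then loses 38−17 = 21 per period forever once punishment starts.
Gain: 37(1 + δ + … + δ^2); loss: 21·δ^3/(1−δ).
No profitable deviation ⇔ 37(1−δ^3) ≤ 21·δ^3, i.e. δ^3 ≥ 37/(37+21) = 37/58.
Hence δ ≥ (37/58)^(1/3) ≈ 0.861.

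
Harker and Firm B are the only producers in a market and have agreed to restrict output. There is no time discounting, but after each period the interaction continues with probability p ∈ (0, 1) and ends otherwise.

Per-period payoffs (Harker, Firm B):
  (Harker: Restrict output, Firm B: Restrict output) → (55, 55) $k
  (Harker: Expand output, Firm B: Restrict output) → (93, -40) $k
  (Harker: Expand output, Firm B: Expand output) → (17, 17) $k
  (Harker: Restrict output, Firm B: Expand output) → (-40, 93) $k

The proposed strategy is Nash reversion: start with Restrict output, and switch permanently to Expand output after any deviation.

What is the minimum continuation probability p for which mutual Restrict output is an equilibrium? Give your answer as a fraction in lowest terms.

Expected cooperation value is 55 + p·55 + p²·55 + … = 55/(1−p); deviation gives 93 + p·17/(1−p).
55 ≥ 93(1−p) + 17p ⇒ 76p ≥ 38 ⇒ p ≥ 38/76 = 1/2.

1/2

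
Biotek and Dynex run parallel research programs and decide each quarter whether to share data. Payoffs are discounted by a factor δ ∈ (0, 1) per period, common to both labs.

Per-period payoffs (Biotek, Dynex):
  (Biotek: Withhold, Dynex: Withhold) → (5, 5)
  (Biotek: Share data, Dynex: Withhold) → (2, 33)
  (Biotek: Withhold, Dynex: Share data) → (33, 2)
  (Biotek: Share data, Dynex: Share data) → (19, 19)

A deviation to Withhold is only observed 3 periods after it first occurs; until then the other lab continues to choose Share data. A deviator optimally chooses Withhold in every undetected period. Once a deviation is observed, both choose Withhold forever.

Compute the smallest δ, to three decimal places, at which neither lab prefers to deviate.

0.794

The best deviation is to choose Withhold for all 3 undetected periods, earning 33 each, then 5 forever once detected.
Deviation value: 33(1−δ^3)/(1−δ) + 5δ^3/(1−δ); cooperation value: 19/(1−δ).
IC: 19 ≥ 33(1−δ^3) + 5δ^3 = 33 − 28δ^3.
So δ^3 ≥ 14/28 = 1/2, giving δ ≥ (1/2)^(1/3) ≈ 0.794.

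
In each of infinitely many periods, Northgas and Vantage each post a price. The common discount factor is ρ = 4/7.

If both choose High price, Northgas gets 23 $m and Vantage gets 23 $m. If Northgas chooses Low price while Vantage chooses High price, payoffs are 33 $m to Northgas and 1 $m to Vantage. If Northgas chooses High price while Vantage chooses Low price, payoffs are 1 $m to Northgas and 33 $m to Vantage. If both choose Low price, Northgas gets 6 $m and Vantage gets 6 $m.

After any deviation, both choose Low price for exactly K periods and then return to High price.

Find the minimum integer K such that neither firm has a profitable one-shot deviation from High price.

Need Σ_{k=1}^{K} ρ^k ≥ (33−23)/(23−6) = 0.5882 at ρ = 4/7.
At K = 1 the sum is 0.5714 < 0.5882; at K = 2 it is 0.8980 ≥ 0.5882.
So the minimum punishment length is K = 2.

2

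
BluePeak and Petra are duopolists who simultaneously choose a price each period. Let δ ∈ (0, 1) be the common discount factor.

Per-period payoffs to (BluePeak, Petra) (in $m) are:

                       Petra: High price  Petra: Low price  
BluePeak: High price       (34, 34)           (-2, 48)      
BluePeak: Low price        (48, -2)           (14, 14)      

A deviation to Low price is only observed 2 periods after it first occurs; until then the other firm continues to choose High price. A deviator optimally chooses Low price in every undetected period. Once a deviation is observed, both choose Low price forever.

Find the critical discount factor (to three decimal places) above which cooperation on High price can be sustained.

Deviating for the 2 undetected periods gains 48−34 = 14 per period over cooperation, then loses 34−14 = 20 per period forever once punishment starts.
Gain: 14(1 + δ + … + δ^1); loss: 20·δ^2/(1−δ).
No profitable deviation ⇔ 14(1−δ^2) ≤ 20·δ^2, i.e. δ^2 ≥ 14/(14+20) = 7/17.
Hence δ ≥ (7/17)^(1/2) ≈ 0.642.

0.642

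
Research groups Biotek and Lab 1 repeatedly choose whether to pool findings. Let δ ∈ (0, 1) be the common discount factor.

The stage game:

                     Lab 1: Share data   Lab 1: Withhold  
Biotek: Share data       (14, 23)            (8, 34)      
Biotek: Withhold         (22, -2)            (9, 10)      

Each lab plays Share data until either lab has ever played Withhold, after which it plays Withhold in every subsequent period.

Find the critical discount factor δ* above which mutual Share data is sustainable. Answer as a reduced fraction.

For Biotek: deviation gain 22−14 = 8, per-period punishment loss 14−9 = 5. IC gives δ ≥ 8/13.
For Lab 1: gain 11, loss 13 per period, so δ ≥ 11/24.
The tighter constraint is Biotek's, so cooperation needs δ ≥ 8/13.

8/13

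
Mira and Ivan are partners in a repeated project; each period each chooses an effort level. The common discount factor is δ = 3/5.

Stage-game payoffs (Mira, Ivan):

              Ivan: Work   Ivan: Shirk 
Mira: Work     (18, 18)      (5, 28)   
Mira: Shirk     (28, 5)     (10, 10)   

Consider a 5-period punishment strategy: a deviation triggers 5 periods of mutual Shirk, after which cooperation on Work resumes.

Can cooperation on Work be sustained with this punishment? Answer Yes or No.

Yes

IC: δ+…+δ^5 ≥ (28−18)/(18−10) = 5/4.
At δ = 3/5: partial sum = 1.3834 ≥ 1.2500. Cooperation sustainable.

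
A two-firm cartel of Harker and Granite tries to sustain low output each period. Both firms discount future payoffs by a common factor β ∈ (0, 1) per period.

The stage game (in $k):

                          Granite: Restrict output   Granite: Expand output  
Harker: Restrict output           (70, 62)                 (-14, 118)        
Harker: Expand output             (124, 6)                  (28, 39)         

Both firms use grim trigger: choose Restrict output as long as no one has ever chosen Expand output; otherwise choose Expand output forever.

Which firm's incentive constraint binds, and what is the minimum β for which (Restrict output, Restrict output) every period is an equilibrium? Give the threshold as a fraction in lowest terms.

Granite; β ≥ 56/79

For Harker: deviation gain 124−70 = 54, per-period punishment loss 70−28 = 42. IC gives β ≥ 54/96 = 9/16.
For Granite: gain 56, loss 23 per period, so β ≥ 56/79.
The tighter constraint is Granite's, so cooperation needs β ≥ 56/79.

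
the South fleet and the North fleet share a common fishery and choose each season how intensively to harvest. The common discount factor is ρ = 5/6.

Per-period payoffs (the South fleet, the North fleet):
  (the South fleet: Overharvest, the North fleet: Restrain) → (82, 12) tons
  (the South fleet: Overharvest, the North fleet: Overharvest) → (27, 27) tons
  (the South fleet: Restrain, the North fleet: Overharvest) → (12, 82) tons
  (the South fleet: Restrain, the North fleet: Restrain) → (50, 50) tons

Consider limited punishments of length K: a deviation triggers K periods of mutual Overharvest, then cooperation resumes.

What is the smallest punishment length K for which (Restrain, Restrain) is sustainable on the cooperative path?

2

No profitable deviation requires (50−27)(ρ+…+ρ^K) ≥ 82−50, i.e. ρ+…+ρ^K ≥ 32/23 ≈ 1.3913.
With ρ = 5/6, the partial sums are K=1: 0.8333, K=2: 1.5278.
K = 2 is the first length at which the sum reaches 1.3913.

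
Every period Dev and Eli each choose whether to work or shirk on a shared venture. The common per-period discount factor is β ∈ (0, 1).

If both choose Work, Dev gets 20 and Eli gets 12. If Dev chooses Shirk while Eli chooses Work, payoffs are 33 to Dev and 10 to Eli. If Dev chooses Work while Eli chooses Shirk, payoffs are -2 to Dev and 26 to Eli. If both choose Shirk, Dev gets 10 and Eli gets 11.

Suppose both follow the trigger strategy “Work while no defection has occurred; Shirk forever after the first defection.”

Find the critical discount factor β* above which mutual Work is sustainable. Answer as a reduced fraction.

Dev: cooperation gives 20 each period; deviation gives 33 once then 10 forever.
  20/(1−β) ≥ 33 + 10β/(1−β) ⇒ β ≥ 13/23.
Eli: cooperation gives 12 each period; deviation gives 26 once then 11 forever.
  β ≥ 14/15.
Both must hold, so the binding constraint is Eli's: β ≥ 14/15.

14/15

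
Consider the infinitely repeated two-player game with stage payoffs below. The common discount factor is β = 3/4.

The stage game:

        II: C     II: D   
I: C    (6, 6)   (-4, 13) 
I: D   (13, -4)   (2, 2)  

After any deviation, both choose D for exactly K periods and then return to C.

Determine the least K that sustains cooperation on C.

4

IC: β(1−β^K)/(1−β) ≥ (13−6)/(6−2) = 7/4.
With β = 3/4: need 1 − β^K ≥ 7/4·(1−3/4)/(3/4), i.e. β^K ≤ 0.4167.
Since (3/4)^3 = 0.4219 and (3/4)^4 = 0.3164, the smallest such K is 4.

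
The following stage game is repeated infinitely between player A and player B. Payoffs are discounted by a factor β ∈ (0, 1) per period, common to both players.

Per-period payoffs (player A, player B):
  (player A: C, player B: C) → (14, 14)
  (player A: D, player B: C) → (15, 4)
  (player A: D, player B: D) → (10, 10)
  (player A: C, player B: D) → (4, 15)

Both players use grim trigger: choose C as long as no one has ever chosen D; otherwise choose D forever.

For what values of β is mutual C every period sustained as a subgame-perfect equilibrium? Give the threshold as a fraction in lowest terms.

1/5

14/(1−β) ≥ 15 + 10β/(1−β)
14 ≥ 15 − 5β
β ≥ 1/5.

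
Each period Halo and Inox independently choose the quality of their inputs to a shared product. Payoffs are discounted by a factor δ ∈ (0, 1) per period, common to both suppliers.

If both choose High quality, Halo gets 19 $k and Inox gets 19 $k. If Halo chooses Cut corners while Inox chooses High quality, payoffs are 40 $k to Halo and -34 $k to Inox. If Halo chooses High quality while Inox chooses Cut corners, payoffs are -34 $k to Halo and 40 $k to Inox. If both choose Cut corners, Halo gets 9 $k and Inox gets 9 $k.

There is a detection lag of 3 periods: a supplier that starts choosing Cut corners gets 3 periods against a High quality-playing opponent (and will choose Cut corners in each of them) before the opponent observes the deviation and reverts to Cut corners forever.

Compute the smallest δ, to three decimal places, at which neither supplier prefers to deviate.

A deviator earns 40 for 3 periods, then 9 forever; cooperating earns 19 forever. Multiplying the IC by (1−δ):
19 ≥ 40(1−δ^3) + 9δ^3, so 31·δ^3 ≥ 21 and δ^3 ≥ 21/31.
δ ≥ (21/31)^(1/3) ≈ 0.878.

0.878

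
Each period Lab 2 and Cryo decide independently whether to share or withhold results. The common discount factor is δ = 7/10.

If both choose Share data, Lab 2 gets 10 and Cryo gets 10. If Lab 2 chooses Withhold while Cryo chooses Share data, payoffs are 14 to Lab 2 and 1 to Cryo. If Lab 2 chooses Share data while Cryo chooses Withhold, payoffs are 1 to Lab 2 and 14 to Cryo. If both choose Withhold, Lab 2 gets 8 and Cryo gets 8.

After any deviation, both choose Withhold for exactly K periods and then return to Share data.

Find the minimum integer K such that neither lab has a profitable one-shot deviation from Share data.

Need Σ_{k=1}^{K} δ^k ≥ (14−10)/(10−8) = 2.0000 at δ = 7/10.
At K = 5 the sum is 1.9412 < 2.0000; at K = 6 it is 2.0588 ≥ 2.0000.
So the minimum punishment length is K = 6.

6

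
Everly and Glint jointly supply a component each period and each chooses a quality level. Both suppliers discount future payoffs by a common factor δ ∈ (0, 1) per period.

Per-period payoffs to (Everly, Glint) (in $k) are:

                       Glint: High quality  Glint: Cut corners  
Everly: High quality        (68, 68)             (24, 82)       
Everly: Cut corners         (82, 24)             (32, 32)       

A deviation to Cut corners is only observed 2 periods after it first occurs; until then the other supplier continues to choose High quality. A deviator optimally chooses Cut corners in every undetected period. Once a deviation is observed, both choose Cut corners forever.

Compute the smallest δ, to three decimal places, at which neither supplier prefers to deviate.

A deviator earns 82 for 2 periods, then 32 forever; cooperating earns 68 forever. Multiplying the IC by (1−δ):
68 ≥ 82(1−δ^2) + 32δ^2, so 50·δ^2 ≥ 14 and δ^2 ≥ 7/25.
δ ≥ (7/25)^(1/2) ≈ 0.529.

0.529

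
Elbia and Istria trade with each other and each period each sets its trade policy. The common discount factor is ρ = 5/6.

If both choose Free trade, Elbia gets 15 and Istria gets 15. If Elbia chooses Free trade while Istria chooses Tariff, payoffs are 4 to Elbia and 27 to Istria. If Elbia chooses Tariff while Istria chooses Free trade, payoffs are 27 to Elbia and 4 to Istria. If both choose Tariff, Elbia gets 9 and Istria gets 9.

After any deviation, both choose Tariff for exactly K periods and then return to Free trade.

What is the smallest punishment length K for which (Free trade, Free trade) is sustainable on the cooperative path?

IC: ρ(1−ρ^K)/(1−ρ) ≥ (27−15)/(15−9) = 2.
With ρ = 5/6: need 1 − ρ^K ≥ 2·(1−5/6)/(5/6), i.e. ρ^K ≤ 0.6000.
Since (5/6)^2 = 0.6944 and (5/6)^3 = 0.5787, the smallest such K is 3.

3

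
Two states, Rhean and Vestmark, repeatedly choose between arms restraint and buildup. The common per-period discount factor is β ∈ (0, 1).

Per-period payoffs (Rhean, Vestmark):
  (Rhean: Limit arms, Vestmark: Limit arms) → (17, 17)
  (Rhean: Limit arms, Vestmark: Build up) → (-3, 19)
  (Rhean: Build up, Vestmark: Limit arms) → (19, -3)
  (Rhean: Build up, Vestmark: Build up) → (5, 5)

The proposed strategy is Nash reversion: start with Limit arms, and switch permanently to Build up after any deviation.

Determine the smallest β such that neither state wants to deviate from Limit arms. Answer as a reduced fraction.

1/7

Cooperation forever yields 17 each period: 17/(1−β).
Deviating yields 19 once, then 5 forever: 19 + 5β/(1−β).
No profitable deviation requires 17/(1−β) ≥ 19 + 5β/(1−β).
Multiplying by (1−β): 17 ≥ 19(1−β) + 5β = 19 − 14β.
So 14β ≥ 2, i.e. β ≥ 2/14 = 1/7.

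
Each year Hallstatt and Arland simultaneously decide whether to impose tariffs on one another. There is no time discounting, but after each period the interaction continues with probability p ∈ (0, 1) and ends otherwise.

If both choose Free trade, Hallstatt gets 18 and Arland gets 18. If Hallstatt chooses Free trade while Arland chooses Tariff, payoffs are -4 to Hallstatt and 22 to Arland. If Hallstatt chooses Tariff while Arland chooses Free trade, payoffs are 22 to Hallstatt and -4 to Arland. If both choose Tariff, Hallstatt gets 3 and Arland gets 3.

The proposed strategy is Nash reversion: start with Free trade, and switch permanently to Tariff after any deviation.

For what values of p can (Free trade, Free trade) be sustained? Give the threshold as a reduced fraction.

With no time discounting, the continuation probability p plays the role of the discount factor.
Grim-trigger IC: 18/(1−p) ≥ 22 + 3p/(1−p) ⇒ p ≥ (22−18)/(22−3) = 4/19.

4/19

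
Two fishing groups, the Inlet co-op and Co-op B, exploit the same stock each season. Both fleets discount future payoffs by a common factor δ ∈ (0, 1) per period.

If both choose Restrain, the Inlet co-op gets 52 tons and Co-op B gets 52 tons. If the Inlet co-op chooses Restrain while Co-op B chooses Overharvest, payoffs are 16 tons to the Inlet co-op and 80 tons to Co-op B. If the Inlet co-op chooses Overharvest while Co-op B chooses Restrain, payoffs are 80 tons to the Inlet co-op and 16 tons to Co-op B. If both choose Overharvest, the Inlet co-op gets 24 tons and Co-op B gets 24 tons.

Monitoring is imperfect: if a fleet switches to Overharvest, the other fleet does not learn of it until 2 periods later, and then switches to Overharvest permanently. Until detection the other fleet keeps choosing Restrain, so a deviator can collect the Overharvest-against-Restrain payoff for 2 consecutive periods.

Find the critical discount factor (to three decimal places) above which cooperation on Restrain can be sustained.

The best deviation is to choose Overharvest for all 2 undetected periods, earning 80 each, then 24 forever once detected.
Deviation value: 80(1−δ^2)/(1−δ) + 24δ^2/(1−δ); cooperation value: 52/(1−δ).
IC: 52 ≥ 80(1−δ^2) + 24δ^2 = 80 − 56δ^2.
So δ^2 ≥ 28/56 = 1/2, giving δ ≥ (1/2)^(1/2) ≈ 0.707.

0.707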